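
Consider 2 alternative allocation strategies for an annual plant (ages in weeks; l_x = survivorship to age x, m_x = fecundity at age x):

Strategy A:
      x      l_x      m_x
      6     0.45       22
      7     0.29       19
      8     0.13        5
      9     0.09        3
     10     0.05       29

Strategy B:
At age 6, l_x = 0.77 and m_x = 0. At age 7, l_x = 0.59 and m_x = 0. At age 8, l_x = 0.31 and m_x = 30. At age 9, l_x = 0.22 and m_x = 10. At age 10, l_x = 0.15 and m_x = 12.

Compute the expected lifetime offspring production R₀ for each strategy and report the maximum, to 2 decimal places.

Strategy A: R₀ = 0.45×22 + 0.29×19 + 0.13×5 + 0.09×3 + 0.05×29 = 17.7800
Strategy B: R₀ = 0.77×0 + 0.59×0 + 0.31×30 + 0.22×10 + 0.15×12 = 13.3000
Highest R₀: strategy A with 17.7800.

17.78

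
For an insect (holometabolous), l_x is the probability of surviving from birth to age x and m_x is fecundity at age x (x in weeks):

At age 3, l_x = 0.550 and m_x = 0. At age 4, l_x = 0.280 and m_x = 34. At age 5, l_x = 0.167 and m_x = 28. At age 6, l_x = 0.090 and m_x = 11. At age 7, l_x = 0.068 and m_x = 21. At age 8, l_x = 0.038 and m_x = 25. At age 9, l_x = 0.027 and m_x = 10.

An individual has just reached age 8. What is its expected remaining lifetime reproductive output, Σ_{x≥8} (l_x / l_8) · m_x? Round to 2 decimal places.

l_8 = 0.038. Conditional survival from age 8 to x is l_x / l_8.
  x=8: (0.038/0.038) × 25 = 25.0000
  x=9: (0.027/0.038) × 10 = 7.1053
Sum = 25.0000 + 7.1053 = 32.1053

32.11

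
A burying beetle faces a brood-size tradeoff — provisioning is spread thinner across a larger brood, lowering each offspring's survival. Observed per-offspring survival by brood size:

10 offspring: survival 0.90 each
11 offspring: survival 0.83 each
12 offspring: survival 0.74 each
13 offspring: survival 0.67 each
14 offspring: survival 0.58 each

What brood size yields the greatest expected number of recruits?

11

Expected recruits = c × s(c):
  c=10: 10 × 0.90 = 9.000
  c=11: 11 × 0.83 = 9.130
  c=12: 12 × 0.74 = 8.880
  c=13: 13 × 0.67 = 8.710
  c=14: 14 × 0.58 = 8.120
Maximum at c = 11 (9.130 recruits).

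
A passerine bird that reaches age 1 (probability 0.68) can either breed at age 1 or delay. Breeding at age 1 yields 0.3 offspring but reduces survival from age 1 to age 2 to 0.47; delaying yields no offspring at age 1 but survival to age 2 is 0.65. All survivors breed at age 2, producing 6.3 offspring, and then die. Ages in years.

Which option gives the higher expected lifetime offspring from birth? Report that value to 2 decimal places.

2.78

breed at age 1: R₀ = 0.68 × (0.3 + 0.47 × 6.3) = 0.68 × 3.2610 = 2.2175
delay to age 2: R₀ = 0.68 × (0.65 × 6.3) = 0.68 × 4.0950 = 2.7846
Higher: delay to age 2 (2.7846).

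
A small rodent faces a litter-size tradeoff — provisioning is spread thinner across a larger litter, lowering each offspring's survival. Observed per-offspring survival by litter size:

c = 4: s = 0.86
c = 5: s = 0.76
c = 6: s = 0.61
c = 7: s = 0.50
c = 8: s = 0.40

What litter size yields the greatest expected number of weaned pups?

5

Expected weaned pups = c × s(c):
  c=4: 4 × 0.86 = 3.440
  c=5: 5 × 0.76 = 3.800
  c=6: 6 × 0.61 = 3.660
  c=7: 7 × 0.50 = 3.500
  c=8: 8 × 0.40 = 3.200
Maximum at c = 5 (3.800 weaned pups).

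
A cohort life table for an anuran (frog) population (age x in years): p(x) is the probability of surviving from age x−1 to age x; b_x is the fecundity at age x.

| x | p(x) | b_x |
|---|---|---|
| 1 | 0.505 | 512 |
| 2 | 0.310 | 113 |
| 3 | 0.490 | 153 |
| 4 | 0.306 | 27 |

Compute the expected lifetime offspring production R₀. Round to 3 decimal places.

288.620

Survivorship from birth: l_x = p_1·p_2·…·p_x.
  l_1 = 0.50500
  l_2 = 0.15655
  l_3 = 0.07671
  l_4 = 0.02347
R₀ = Σ l_x b_x:
  age 1: 0.50500 × 512 = 258.5600
  age 2: 0.15655 × 113 = 17.6901
  age 3: 0.07671 × 153 = 11.7366
  age 4: 0.02347 × 27 = 0.6337
R₀ = 258.5600 + 17.6901 + 11.7366 + 0.6337 = 288.6205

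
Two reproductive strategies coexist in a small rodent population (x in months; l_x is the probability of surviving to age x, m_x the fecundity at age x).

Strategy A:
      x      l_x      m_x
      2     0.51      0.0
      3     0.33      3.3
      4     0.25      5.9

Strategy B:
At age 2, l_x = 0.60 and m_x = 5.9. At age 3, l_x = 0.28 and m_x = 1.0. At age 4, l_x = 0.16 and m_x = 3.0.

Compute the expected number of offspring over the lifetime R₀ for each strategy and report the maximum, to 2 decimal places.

4.30

Strategy A: R₀ = 0.51×0.0 + 0.33×3.3 + 0.25×5.9 = 2.5640
Strategy B: R₀ = 0.60×5.9 + 0.28×1.0 + 0.16×3.0 = 4.3000
Highest R₀: strategy B with 4.3000.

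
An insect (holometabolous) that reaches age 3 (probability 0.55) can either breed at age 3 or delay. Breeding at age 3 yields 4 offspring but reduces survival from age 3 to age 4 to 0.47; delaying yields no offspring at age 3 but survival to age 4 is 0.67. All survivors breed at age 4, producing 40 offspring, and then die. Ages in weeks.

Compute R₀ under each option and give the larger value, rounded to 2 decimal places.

14.74

breed at age 3: R₀ = 0.55 × (4 + 0.47 × 40) = 0.55 × 22.8000 = 12.5400
delay to age 4: R₀ = 0.55 × (0.67 × 40) = 0.55 × 26.8000 = 14.7400
Higher: delay to age 4 (14.7400).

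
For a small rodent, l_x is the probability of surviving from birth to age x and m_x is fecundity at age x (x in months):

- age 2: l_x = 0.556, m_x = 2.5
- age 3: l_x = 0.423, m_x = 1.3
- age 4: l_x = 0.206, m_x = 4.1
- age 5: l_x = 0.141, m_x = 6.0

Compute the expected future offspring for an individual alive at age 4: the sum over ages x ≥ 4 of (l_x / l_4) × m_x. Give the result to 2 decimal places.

l_4 = 0.206. Conditional survival from age 4 to x is l_x / l_4.
  x=4: (0.206/0.206) × 4.1 = 4.1000
  x=5: (0.141/0.206) × 6.0 = 4.1068
Sum = 4.1000 + 4.1068 = 8.2068

8.21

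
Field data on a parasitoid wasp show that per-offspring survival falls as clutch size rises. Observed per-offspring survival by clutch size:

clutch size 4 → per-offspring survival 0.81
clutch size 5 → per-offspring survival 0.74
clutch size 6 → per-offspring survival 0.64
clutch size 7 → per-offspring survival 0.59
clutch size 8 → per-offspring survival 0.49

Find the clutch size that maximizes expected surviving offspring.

Expected surviving offspring = c × s(c):
  c=4: 4 × 0.81 = 3.240
  c=5: 5 × 0.74 = 3.700
  c=6: 6 × 0.64 = 3.840
  c=7: 7 × 0.59 = 4.130
  c=8: 8 × 0.49 = 3.920
Maximum at c = 7 (4.130 surviving offspring).

7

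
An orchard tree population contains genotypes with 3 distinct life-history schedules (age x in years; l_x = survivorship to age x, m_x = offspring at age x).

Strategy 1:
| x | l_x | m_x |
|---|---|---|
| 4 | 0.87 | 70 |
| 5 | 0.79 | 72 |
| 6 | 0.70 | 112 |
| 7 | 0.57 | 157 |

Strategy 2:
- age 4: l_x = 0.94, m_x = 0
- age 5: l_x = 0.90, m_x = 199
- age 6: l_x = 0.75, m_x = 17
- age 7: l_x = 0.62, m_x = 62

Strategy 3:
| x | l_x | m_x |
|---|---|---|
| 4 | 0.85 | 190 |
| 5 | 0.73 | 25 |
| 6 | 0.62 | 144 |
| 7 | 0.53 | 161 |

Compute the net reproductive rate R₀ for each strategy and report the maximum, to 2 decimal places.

Strategy 1: R₀ = 0.87×70 + 0.79×72 + 0.70×112 + 0.57×157 = 285.6700
Strategy 2: R₀ = 0.94×0 + 0.90×199 + 0.75×17 + 0.62×62 = 230.2900
Strategy 3: R₀ = 0.85×190 + 0.73×25 + 0.62×144 + 0.53×161 = 354.3600
Highest R₀: strategy 3 with 354.3600.

354.36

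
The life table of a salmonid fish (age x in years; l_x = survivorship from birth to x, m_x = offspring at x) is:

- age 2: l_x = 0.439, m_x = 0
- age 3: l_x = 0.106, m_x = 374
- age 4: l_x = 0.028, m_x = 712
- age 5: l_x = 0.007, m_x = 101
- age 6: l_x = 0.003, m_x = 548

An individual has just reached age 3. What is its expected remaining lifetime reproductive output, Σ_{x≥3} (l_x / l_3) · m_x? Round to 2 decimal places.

584.25

l_3 = 0.106. Conditional survival from age 3 to x is l_x / l_3.
  x=3: (0.106/0.106) × 374 = 374.0000
  x=4: (0.028/0.106) × 712 = 188.0755
  x=5: (0.007/0.106) × 101 = 6.6698
  x=6: (0.003/0.106) × 548 = 15.5094
Sum = 374.0000 + 188.0755 + 6.6698 + 15.5094 = 584.2547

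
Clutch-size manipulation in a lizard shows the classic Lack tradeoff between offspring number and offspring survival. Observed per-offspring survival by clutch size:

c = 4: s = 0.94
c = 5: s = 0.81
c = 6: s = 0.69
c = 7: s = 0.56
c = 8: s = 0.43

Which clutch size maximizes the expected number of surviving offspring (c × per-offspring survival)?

Expected surviving offspring = c × s(c):
  c=4: 4 × 0.94 = 3.760
  c=5: 5 × 0.81 = 4.050
  c=6: 6 × 0.69 = 4.140
  c=7: 7 × 0.56 = 3.920
  c=8: 8 × 0.43 = 3.440
Maximum at c = 6 (4.140 surviving offspring).

6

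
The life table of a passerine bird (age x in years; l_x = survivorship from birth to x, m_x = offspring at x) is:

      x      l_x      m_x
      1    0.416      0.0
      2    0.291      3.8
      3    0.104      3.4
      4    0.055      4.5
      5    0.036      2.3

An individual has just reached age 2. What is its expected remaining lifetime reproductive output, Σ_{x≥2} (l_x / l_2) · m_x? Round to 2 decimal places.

6.15

l_2 = 0.291. Conditional survival from age 2 to x is l_x / l_2.
  x=2: (0.291/0.291) × 3.8 = 3.8000
  x=3: (0.104/0.291) × 3.4 = 1.2151
  x=4: (0.055/0.291) × 4.5 = 0.8505
  x=5: (0.036/0.291) × 2.3 = 0.2845
Sum = 3.8000 + 1.2151 + 0.8505 + 0.2845 = 6.1502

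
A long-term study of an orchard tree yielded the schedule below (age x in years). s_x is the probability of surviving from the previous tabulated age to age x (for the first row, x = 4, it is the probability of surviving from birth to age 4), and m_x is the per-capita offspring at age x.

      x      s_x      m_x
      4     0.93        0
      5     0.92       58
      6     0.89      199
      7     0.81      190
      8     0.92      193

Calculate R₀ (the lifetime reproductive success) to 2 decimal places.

427.87

Survivorship from birth: l_x = s_4·s_5·…·s_x.
  l_4 = 0.93000
  l_5 = 0.85560
  l_6 = 0.76148
  l_7 = 0.61680
  l_8 = 0.56746
R₀ = Σ l_x m_x:
  age 4: 0.93000 × 0 = 0.0000
  age 5: 0.85560 × 58 = 49.6248
  age 6: 0.76148 × 199 = 151.5345
  age 7: 0.61680 × 190 = 117.1920
  age 8: 0.56746 × 193 = 109.5198
R₀ = 0.0000 + 49.6248 + 151.5345 + 117.1920 + 109.5198 = 427.8711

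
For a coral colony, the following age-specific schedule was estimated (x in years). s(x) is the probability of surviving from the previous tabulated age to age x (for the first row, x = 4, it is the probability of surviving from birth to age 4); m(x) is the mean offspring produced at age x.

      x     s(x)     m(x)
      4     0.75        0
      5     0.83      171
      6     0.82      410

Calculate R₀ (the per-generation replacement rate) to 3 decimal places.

Survivorship from birth: l_x = s_4·s_5·…·s_x.
  l_4 = 0.75000
  l_5 = 0.62250
  l_6 = 0.51045
R₀ = Σ l_x m(x):
  age 4: 0.75000 × 0 = 0.0000
  age 5: 0.62250 × 171 = 106.4475
  age 6: 0.51045 × 410 = 209.2845
R₀ = 0.0000 + 106.4475 + 209.2845 = 315.7320

315.732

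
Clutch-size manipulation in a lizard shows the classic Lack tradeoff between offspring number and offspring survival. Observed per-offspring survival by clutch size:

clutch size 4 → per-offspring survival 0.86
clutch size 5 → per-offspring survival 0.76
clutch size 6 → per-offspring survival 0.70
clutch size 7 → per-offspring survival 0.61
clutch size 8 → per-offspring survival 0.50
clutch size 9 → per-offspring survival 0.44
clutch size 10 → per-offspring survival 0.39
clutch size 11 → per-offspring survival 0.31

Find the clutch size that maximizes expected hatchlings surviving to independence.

7

Expected hatchlings surviving to independence = c × s(c):
  c=4: 4 × 0.86 = 3.440
  c=5: 5 × 0.76 = 3.800
  c=6: 6 × 0.70 = 4.200
  c=7: 7 × 0.61 = 4.270
  c=8: 8 × 0.50 = 4.000
  c=9: 9 × 0.44 = 3.960
  c=10: 10 × 0.39 = 3.900
  c=11: 11 × 0.31 = 3.410
Maximum at c = 7 (4.270 hatchlings surviving to independence).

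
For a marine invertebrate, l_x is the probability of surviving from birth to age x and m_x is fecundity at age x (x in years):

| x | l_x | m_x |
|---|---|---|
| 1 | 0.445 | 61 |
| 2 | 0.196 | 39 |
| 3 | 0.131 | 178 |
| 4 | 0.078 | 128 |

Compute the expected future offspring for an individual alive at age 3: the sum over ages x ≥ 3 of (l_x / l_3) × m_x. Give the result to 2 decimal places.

254.21

l_3 = 0.131. Conditional survival from age 3 to x is l_x / l_3.
  x=3: (0.131/0.131) × 178 = 178.0000
  x=4: (0.078/0.131) × 128 = 76.2137
Sum = 178.0000 + 76.2137 = 254.2137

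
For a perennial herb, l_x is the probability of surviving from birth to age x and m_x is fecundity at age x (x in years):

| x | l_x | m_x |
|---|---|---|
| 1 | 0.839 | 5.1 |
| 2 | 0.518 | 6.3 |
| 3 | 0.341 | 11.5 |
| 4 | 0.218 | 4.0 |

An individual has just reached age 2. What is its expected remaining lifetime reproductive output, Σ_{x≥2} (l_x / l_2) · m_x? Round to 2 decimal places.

15.55

l_2 = 0.518. Conditional survival from age 2 to x is l_x / l_2.
  x=2: (0.518/0.518) × 6.3 = 6.3000
  x=3: (0.341/0.518) × 11.5 = 7.5705
  x=4: (0.218/0.518) × 4.0 = 1.6834
Sum = 6.3000 + 7.5705 + 1.6834 = 15.5539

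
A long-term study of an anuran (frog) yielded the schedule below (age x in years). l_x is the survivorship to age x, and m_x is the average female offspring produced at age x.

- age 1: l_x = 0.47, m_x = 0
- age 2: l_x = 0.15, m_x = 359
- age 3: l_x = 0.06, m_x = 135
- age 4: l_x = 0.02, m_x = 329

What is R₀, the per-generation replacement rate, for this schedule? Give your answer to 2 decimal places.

68.53

R₀ = Σ l_x m_x:
  age 1: 0.47 × 0 = 0.0000
  age 2: 0.15 × 359 = 53.8500
  age 3: 0.06 × 135 = 8.1000
  age 4: 0.02 × 329 = 6.5800
R₀ = 0.0000 + 53.8500 + 8.1000 + 6.5800 = 68.5300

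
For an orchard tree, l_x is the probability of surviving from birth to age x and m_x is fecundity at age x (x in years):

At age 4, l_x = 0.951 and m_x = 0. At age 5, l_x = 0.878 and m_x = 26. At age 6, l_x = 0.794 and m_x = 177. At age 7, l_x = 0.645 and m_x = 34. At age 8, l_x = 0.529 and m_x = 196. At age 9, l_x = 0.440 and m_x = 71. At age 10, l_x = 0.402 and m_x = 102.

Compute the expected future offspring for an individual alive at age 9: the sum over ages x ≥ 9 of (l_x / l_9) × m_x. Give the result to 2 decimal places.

164.19

l_9 = 0.440. Conditional survival from age 9 to x is l_x / l_9.
  x=9: (0.440/0.440) × 71 = 71.0000
  x=10: (0.402/0.440) × 102 = 93.1909
Sum = 71.0000 + 93.1909 = 164.1909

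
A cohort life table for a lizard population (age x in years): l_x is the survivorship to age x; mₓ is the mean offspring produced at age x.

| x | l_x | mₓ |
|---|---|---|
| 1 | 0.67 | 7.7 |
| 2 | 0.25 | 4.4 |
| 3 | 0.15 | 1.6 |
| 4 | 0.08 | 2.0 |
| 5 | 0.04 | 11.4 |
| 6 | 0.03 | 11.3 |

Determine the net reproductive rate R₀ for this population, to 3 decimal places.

7.454

R₀ = Σ l_x mₓ:
  age 1: 0.67 × 7.7 = 5.1590
  age 2: 0.25 × 4.4 = 1.1000
  age 3: 0.15 × 1.6 = 0.2400
  age 4: 0.08 × 2.0 = 0.1600
  age 5: 0.04 × 11.4 = 0.4560
  age 6: 0.03 × 11.3 = 0.3390
R₀ = 5.1590 + 1.1000 + 0.2400 + 0.1600 + 0.4560 + 0.3390 = 7.4540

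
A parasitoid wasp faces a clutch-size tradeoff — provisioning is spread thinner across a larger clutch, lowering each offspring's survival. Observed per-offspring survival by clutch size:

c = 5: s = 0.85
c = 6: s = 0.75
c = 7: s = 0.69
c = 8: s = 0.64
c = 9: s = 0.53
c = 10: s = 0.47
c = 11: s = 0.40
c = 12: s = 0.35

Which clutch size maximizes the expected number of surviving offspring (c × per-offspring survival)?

8

Expected surviving offspring = c × s(c):
  c=5: 5 × 0.85 = 4.250
  c=6: 6 × 0.75 = 4.500
  c=7: 7 × 0.69 = 4.830
  c=8: 8 × 0.64 = 5.120
  c=9: 9 × 0.53 = 4.770
  c=10: 10 × 0.47 = 4.700
  c=11: 11 × 0.40 = 4.400
  c=12: 12 × 0.35 = 4.200
Maximum at c = 8 (5.120 surviving offspring).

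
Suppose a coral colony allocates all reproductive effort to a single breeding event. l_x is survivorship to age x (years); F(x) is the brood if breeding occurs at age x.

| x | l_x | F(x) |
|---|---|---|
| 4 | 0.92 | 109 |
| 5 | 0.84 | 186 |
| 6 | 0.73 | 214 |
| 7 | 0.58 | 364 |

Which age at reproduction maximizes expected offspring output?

Expected offspring if breeding at age x = l_x × F(x):
  age 4: 0.92 × 109 = 100.280
  age 5: 0.84 × 186 = 156.240
  age 6: 0.73 × 214 = 156.220
  age 7: 0.58 × 364 = 211.120
Maximum at age 7 (211.120).

7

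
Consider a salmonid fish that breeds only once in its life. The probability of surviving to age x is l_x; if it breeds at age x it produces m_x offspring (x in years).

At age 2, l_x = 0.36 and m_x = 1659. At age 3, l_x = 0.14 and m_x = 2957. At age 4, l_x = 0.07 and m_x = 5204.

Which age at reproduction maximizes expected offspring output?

Expected offspring if breeding at age x = l_x × m_x:
  age 2: 0.36 × 1659 = 597.240
  age 3: 0.14 × 2957 = 413.980
  age 4: 0.07 × 5204 = 364.280
Maximum at age 2 (597.240).

2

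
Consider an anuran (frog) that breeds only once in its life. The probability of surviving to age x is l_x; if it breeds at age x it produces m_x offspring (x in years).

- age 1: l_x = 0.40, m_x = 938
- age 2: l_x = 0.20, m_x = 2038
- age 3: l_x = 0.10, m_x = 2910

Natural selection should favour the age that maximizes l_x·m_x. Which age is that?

2

Expected offspring if breeding at age x = l_x × m_x:
  age 1: 0.40 × 938 = 375.200
  age 2: 0.20 × 2038 = 407.600
  age 3: 0.10 × 2910 = 291.000
Maximum at age 2 (407.600).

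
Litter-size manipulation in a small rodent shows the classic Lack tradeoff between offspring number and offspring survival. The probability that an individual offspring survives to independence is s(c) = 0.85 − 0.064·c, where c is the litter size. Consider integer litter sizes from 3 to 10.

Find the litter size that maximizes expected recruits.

Expected recruits = c × s(c):
  c=3: 3 × 0.658 = 1.974
  c=4: 4 × 0.594 = 2.376
  c=5: 5 × 0.530 = 2.650
  c=6: 6 × 0.466 = 2.796
  c=7: 7 × 0.402 = 2.814
  c=8: 8 × 0.338 = 2.704
  c=9: 9 × 0.274 = 2.466
  c=10: 10 × 0.210 = 2.100
Maximum at c = 7 (2.814 recruits).

7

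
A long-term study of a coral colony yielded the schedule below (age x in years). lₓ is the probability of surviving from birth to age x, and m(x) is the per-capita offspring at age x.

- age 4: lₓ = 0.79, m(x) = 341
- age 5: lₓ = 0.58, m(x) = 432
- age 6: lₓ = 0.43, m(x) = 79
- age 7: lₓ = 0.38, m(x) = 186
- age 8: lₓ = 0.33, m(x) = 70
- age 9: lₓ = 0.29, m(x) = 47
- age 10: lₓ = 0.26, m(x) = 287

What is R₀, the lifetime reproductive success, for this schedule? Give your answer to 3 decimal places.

R₀ = Σ lₓ m(x):
  age 4: 0.79 × 341 = 269.3900
  age 5: 0.58 × 432 = 250.5600
  age 6: 0.43 × 79 = 33.9700
  age 7: 0.38 × 186 = 70.6800
  age 8: 0.33 × 70 = 23.1000
  age 9: 0.29 × 47 = 13.6300
  age 10: 0.26 × 287 = 74.6200
R₀ = 269.3900 + 250.5600 + 33.9700 + 70.6800 + 23.1000 + 13.6300 + 74.6200 = 735.9500

735.950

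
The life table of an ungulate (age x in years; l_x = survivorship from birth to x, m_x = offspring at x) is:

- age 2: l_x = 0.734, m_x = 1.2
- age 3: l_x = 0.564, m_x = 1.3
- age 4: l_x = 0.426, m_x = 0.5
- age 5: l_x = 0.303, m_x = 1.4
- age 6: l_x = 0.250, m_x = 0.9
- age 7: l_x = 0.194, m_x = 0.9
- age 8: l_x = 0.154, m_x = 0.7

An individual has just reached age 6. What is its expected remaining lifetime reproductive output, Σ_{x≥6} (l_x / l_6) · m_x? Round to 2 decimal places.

2.03

l_6 = 0.250. Conditional survival from age 6 to x is l_x / l_6.
  x=6: (0.250/0.250) × 0.9 = 0.9000
  x=7: (0.194/0.250) × 0.9 = 0.6984
  x=8: (0.154/0.250) × 0.7 = 0.4312
Sum = 0.9000 + 0.6984 + 0.4312 = 2.0296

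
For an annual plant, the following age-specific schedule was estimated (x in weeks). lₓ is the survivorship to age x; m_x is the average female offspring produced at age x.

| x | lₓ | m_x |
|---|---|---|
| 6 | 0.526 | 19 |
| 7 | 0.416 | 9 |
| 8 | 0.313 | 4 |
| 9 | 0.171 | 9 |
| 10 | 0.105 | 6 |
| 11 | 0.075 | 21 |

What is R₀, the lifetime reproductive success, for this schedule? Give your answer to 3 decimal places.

R₀ = Σ lₓ m_x:
  age 6: 0.526 × 19 = 9.9940
  age 7: 0.416 × 9 = 3.7440
  age 8: 0.313 × 4 = 1.2520
  age 9: 0.171 × 9 = 1.5390
  age 10: 0.105 × 6 = 0.6300
  age 11: 0.075 × 21 = 1.5750
R₀ = 9.9940 + 3.7440 + 1.2520 + 1.5390 + 0.6300 + 1.5750 = 18.7340

18.734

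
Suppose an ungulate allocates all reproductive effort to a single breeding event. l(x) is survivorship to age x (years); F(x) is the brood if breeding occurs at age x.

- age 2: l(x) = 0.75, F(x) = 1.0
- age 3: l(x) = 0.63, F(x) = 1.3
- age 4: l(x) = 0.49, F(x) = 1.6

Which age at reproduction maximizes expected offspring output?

3

Expected offspring if breeding at age x = l(x) × F(x):
  age 2: 0.75 × 1.0 = 0.750
  age 3: 0.63 × 1.3 = 0.819
  age 4: 0.49 × 1.6 = 0.784
Maximum at age 3 (0.819).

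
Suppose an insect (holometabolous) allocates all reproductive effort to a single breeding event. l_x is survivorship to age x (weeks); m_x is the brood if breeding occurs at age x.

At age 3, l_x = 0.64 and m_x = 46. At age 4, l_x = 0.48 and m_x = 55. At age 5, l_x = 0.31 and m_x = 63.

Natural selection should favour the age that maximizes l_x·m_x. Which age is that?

Expected offspring if breeding at age x = l_x × m_x:
  age 3: 0.64 × 46 = 29.440
  age 4: 0.48 × 55 = 26.400
  age 5: 0.31 × 63 = 19.530
Maximum at age 3 (29.440).

3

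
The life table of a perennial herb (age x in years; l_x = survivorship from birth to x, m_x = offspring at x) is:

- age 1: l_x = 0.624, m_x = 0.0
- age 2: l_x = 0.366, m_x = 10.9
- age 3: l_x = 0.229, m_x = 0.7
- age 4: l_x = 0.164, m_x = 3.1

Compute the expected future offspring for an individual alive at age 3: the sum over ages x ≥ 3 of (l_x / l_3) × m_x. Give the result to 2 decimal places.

l_3 = 0.229. Conditional survival from age 3 to x is l_x / l_3.
  x=3: (0.229/0.229) × 0.7 = 0.7000
  x=4: (0.164/0.229) × 3.1 = 2.2201
Sum = 0.7000 + 2.2201 = 2.9201

2.92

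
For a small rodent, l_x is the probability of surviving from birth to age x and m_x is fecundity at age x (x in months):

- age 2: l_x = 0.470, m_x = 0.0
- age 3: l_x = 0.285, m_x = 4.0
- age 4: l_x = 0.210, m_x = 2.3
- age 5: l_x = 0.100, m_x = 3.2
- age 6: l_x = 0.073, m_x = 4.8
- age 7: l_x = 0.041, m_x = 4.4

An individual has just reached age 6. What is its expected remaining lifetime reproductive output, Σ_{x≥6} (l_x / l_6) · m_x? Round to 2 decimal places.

7.27

l_6 = 0.073. Conditional survival from age 6 to x is l_x / l_6.
  x=6: (0.073/0.073) × 4.8 = 4.8000
  x=7: (0.041/0.073) × 4.4 = 2.4712
Sum = 4.8000 + 2.4712 = 7.2712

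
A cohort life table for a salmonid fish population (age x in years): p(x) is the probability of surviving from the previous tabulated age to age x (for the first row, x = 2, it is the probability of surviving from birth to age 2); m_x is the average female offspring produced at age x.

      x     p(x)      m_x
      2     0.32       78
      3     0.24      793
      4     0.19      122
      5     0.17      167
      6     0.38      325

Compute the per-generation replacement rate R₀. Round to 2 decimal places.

Survivorship from birth: l_x = p_2·p_3·…·p_x.
  l_2 = 0.32000
  l_3 = 0.07680
  l_4 = 0.01459
  l_5 = 0.00248
  l_6 = 0.00094
R₀ = Σ l_x m_x:
  age 2: 0.32000 × 78 = 24.9600
  age 3: 0.07680 × 793 = 60.9024
  age 4: 0.01459 × 122 = 1.7800
  age 5: 0.00248 × 167 = 0.4142
  age 6: 0.00094 × 325 = 0.3055
R₀ = 24.9600 + 60.9024 + 1.7800 + 0.4142 + 0.3055 = 88.3620

88.36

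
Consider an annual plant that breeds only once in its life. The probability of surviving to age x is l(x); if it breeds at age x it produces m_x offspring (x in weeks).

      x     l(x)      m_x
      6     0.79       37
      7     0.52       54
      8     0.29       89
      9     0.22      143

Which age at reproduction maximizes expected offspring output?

9

Expected offspring if breeding at age x = l(x) × m_x:
  age 6: 0.79 × 37 = 29.230
  age 7: 0.52 × 54 = 28.080
  age 8: 0.29 × 89 = 25.810
  age 9: 0.22 × 143 = 31.460
Maximum at age 9 (31.460).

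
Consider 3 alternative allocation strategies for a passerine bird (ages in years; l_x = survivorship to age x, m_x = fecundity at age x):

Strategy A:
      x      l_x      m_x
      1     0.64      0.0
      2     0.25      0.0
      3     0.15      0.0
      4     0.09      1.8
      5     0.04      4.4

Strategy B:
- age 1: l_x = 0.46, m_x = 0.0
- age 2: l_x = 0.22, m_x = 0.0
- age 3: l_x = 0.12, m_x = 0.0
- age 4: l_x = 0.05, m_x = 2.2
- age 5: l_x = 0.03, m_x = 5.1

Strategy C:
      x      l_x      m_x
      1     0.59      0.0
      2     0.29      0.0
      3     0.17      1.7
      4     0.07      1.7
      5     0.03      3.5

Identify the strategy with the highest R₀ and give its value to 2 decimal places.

0.51

Strategy A: R₀ = 0.64×0.0 + 0.25×0.0 + 0.15×0.0 + 0.09×1.8 + 0.04×4.4 = 0.3380
Strategy B: R₀ = 0.46×0.0 + 0.22×0.0 + 0.12×0.0 + 0.05×2.2 + 0.03×5.1 = 0.2630
Strategy C: R₀ = 0.59×0.0 + 0.29×0.0 + 0.17×1.7 + 0.07×1.7 + 0.03×3.5 = 0.5130
Highest R₀: strategy C with 0.5130.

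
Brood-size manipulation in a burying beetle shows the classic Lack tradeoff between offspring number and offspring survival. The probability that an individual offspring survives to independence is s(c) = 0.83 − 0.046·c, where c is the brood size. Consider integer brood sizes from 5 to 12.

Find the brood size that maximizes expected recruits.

Expected recruits = c × s(c):
  c=5: 5 × 0.600 = 3.000
  c=6: 6 × 0.554 = 3.324
  c=7: 7 × 0.508 = 3.556
  c=8: 8 × 0.462 = 3.696
  c=9: 9 × 0.416 = 3.744
  c=10: 10 × 0.370 = 3.700
  c=11: 11 × 0.324 = 3.564
  c=12: 12 × 0.278 = 3.336
Maximum at c = 9 (3.744 recruits).

9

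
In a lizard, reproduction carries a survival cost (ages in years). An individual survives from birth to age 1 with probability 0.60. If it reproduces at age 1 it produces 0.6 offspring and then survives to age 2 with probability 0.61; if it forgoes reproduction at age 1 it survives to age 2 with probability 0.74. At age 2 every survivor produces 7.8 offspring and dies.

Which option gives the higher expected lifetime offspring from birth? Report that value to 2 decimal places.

3.46

breed at age 1: R₀ = 0.60 × (0.6 + 0.61 × 7.8) = 0.60 × 5.3580 = 3.2148
delay to age 2: R₀ = 0.60 × (0.74 × 7.8) = 0.60 × 5.7720 = 3.4632
Higher: delay to age 2 (3.4632).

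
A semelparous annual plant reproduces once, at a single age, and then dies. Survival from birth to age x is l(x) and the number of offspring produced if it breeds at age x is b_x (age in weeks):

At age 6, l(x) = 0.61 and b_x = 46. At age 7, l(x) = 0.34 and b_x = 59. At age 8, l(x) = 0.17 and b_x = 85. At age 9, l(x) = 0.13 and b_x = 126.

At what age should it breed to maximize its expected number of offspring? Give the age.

6

Expected offspring if breeding at age x = l(x) × b_x:
  age 6: 0.61 × 46 = 28.060
  age 7: 0.34 × 59 = 20.060
  age 8: 0.17 × 85 = 14.450
  age 9: 0.13 × 126 = 16.380
Maximum at age 6 (28.060).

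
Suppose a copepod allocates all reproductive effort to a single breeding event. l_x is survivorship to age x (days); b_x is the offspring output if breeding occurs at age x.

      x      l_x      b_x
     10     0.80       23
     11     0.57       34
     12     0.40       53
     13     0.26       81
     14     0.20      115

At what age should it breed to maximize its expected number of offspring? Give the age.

Expected offspring if breeding at age x = l_x × b_x:
  age 10: 0.80 × 23 = 18.400
  age 11: 0.57 × 34 = 19.380
  age 12: 0.40 × 53 = 21.200
  age 13: 0.26 × 81 = 21.060
  age 14: 0.20 × 115 = 23.000
Maximum at age 14 (23.000).

14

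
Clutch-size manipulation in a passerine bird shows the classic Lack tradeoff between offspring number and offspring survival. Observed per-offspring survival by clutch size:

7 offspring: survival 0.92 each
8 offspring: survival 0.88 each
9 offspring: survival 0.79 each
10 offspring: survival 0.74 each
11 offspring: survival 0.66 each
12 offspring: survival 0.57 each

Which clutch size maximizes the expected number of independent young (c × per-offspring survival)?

Expected independent young = c × s(c):
  c=7: 7 × 0.92 = 6.440
  c=8: 8 × 0.88 = 7.040
  c=9: 9 × 0.79 = 7.110
  c=10: 10 × 0.74 = 7.400
  c=11: 11 × 0.66 = 7.260
  c=12: 12 × 0.57 = 6.840
Maximum at c = 10 (7.400 independent young).

10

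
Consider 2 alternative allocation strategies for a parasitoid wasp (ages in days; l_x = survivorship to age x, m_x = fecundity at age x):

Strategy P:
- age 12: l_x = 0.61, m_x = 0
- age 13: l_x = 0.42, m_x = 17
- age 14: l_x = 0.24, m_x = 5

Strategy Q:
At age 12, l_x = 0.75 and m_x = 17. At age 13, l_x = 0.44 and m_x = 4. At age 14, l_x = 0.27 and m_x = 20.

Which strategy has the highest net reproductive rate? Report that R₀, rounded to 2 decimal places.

19.91

Strategy P: R₀ = 0.61×0 + 0.42×17 + 0.24×5 = 8.3400
Strategy Q: R₀ = 0.75×17 + 0.44×4 + 0.27×20 = 19.9100
Highest R₀: strategy Q with 19.9100.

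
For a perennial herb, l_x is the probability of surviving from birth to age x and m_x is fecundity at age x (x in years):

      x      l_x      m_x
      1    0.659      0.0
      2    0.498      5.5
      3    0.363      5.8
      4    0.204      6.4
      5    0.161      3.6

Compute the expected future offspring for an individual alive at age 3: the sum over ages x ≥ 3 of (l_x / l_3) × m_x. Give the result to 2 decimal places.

10.99

l_3 = 0.363. Conditional survival from age 3 to x is l_x / l_3.
  x=3: (0.363/0.363) × 5.8 = 5.8000
  x=4: (0.204/0.363) × 6.4 = 3.5967
  x=5: (0.161/0.363) × 3.6 = 1.5967
Sum = 5.8000 + 3.5967 + 1.5967 = 10.9934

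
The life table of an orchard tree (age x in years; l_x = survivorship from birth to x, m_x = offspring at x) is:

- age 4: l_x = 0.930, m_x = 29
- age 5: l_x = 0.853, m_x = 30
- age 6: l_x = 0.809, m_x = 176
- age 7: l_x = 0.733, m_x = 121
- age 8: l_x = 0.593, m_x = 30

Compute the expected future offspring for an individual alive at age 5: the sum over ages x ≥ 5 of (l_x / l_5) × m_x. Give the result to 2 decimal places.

321.75

l_5 = 0.853. Conditional survival from age 5 to x is l_x / l_5.
  x=5: (0.853/0.853) × 30 = 30.0000
  x=6: (0.809/0.853) × 176 = 166.9215
  x=7: (0.733/0.853) × 121 = 103.9777
  x=8: (0.593/0.853) × 30 = 20.8558
Sum = 30.0000 + 166.9215 + 103.9777 + 20.8558 = 321.7550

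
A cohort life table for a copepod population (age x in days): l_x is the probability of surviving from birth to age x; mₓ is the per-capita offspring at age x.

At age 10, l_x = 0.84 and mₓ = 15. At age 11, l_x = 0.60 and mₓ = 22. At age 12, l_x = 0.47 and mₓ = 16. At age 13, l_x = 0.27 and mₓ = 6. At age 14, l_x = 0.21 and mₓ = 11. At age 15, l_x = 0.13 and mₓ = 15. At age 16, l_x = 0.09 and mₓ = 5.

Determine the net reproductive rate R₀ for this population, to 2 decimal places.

39.65

R₀ = Σ l_x mₓ:
  age 10: 0.84 × 15 = 12.6000
  age 11: 0.60 × 22 = 13.2000
  age 12: 0.47 × 16 = 7.5200
  age 13: 0.27 × 6 = 1.6200
  age 14: 0.21 × 11 = 2.3100
  age 15: 0.13 × 15 = 1.9500
  age 16: 0.09 × 5 = 0.4500
R₀ = 12.6000 + 13.2000 + 7.5200 + 1.6200 + 2.3100 + 1.9500 + 0.4500 = 39.6500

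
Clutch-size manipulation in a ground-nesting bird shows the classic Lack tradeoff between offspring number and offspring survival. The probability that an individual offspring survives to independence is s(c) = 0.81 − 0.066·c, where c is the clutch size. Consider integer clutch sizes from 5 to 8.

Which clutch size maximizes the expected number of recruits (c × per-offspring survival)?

6

Expected recruits = c × s(c):
  c=5: 5 × 0.480 = 2.400
  c=6: 6 × 0.414 = 2.484
  c=7: 7 × 0.348 = 2.436
  c=8: 8 × 0.282 = 2.256
Maximum at c = 6 (2.484 recruits).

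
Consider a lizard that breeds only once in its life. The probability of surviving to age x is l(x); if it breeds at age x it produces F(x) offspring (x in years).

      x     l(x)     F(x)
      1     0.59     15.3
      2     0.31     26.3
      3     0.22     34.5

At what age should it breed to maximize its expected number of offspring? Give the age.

1

Expected offspring if breeding at age x = l(x) × F(x):
  age 1: 0.59 × 15.3 = 9.027
  age 2: 0.31 × 26.3 = 8.153
  age 3: 0.22 × 34.5 = 7.590
Maximum at age 1 (9.027).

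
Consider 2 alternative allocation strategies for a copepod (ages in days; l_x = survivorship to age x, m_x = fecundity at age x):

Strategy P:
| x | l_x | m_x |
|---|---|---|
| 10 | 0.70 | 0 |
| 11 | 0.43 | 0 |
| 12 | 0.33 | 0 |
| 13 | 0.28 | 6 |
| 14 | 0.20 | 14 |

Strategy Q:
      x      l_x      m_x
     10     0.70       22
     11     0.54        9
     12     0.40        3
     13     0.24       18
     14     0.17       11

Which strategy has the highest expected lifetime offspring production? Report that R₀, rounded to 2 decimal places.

27.65

Strategy P: R₀ = 0.70×0 + 0.43×0 + 0.33×0 + 0.28×6 + 0.20×14 = 4.4800
Strategy Q: R₀ = 0.70×22 + 0.54×9 + 0.40×3 + 0.24×18 + 0.17×11 = 27.6500
Highest R₀: strategy Q with 27.6500.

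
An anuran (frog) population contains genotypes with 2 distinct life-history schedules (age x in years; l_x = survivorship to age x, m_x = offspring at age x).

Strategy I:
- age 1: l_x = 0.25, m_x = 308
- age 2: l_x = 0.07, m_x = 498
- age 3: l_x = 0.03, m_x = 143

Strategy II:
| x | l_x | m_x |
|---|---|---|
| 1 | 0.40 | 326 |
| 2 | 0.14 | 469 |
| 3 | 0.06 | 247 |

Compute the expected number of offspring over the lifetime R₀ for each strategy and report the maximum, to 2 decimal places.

Strategy I: R₀ = 0.25×308 + 0.07×498 + 0.03×143 = 116.1500
Strategy II: R₀ = 0.40×326 + 0.14×469 + 0.06×247 = 210.8800
Highest R₀: strategy II with 210.8800.

210.88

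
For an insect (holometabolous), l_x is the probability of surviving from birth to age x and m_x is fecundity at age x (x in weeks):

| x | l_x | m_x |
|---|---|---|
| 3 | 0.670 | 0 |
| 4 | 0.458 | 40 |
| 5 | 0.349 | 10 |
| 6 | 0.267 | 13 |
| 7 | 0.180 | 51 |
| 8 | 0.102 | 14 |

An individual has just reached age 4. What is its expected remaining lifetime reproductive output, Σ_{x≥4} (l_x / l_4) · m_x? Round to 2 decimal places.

l_4 = 0.458. Conditional survival from age 4 to x is l_x / l_4.
  x=4: (0.458/0.458) × 40 = 40.0000
  x=5: (0.349/0.458) × 10 = 7.6201
  x=6: (0.267/0.458) × 13 = 7.5786
  x=7: (0.180/0.458) × 51 = 20.0437
  x=8: (0.102/0.458) × 14 = 3.1179
Sum = 40.0000 + 7.6201 + 7.5786 + 20.0437 + 3.1179 = 78.3603

78.36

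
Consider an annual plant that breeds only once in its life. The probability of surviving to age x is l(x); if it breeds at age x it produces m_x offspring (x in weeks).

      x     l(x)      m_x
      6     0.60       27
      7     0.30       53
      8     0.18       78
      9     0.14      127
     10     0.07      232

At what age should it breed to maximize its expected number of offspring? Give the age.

9

Expected offspring if breeding at age x = l(x) × m_x:
  age 6: 0.60 × 27 = 16.200
  age 7: 0.30 × 53 = 15.900
  age 8: 0.18 × 78 = 14.040
  age 9: 0.14 × 127 = 17.780
  age 10: 0.07 × 232 = 16.240
Maximum at age 9 (17.780).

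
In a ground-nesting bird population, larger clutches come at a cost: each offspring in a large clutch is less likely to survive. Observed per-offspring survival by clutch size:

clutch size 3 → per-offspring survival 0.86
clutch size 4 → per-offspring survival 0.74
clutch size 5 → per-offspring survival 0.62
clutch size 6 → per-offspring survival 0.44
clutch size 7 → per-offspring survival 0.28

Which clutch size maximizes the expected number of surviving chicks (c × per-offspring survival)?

5

Expected surviving chicks = c × s(c):
  c=3: 3 × 0.86 = 2.580
  c=4: 4 × 0.74 = 2.960
  c=5: 5 × 0.62 = 3.100
  c=6: 6 × 0.44 = 2.640
  c=7: 7 × 0.28 = 1.960
Maximum at c = 5 (3.100 surviving chicks).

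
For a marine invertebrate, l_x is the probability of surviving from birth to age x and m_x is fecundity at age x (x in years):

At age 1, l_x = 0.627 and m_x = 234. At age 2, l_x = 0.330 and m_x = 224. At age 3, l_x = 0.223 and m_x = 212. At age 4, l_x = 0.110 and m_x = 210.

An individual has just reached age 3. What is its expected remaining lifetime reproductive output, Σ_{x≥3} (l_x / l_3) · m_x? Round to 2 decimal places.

l_3 = 0.223. Conditional survival from age 3 to x is l_x / l_3.
  x=3: (0.223/0.223) × 212 = 212.0000
  x=4: (0.110/0.223) × 210 = 103.5874
Sum = 212.0000 + 103.5874 = 315.5874

315.59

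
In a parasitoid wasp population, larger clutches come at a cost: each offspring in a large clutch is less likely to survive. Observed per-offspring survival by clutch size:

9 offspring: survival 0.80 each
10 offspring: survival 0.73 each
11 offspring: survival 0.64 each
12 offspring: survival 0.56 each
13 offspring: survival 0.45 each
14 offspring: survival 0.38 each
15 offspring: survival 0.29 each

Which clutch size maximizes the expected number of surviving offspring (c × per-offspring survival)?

Expected surviving offspring = c × s(c):
  c=9: 9 × 0.80 = 7.200
  c=10: 10 × 0.73 = 7.300
  c=11: 11 × 0.64 = 7.040
  c=12: 12 × 0.56 = 6.720
  c=13: 13 × 0.45 = 5.850
  c=14: 14 × 0.38 = 5.320
  c=15: 15 × 0.29 = 4.350
Maximum at c = 10 (7.300 surviving offspring).

10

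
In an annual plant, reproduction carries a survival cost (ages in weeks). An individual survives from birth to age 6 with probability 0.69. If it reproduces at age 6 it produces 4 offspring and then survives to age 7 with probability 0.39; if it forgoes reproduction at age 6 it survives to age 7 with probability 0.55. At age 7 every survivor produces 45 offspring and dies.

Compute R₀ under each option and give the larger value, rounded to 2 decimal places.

breed at age 6: R₀ = 0.69 × (4 + 0.39 × 45) = 0.69 × 21.5500 = 14.8695
delay to age 7: R₀ = 0.69 × (0.55 × 45) = 0.69 × 24.7500 = 17.0775
Higher: delay to age 7 (17.0775).

17.08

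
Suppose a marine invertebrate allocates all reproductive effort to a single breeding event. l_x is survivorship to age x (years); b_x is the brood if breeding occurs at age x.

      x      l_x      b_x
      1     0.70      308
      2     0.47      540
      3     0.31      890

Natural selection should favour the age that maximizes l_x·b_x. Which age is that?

Expected offspring if breeding at age x = l_x × b_x:
  age 1: 0.70 × 308 = 215.600
  age 2: 0.47 × 540 = 253.800
  age 3: 0.31 × 890 = 275.900
Maximum at age 3 (275.900).

3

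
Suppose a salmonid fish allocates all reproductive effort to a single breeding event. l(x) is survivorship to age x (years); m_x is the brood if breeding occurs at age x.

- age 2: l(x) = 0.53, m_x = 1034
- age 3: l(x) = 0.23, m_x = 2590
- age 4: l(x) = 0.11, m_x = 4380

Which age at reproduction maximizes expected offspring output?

Expected offspring if breeding at age x = l(x) × m_x:
  age 2: 0.53 × 1034 = 548.020
  age 3: 0.23 × 2590 = 595.700
  age 4: 0.11 × 4380 = 481.800
Maximum at age 3 (595.700).

3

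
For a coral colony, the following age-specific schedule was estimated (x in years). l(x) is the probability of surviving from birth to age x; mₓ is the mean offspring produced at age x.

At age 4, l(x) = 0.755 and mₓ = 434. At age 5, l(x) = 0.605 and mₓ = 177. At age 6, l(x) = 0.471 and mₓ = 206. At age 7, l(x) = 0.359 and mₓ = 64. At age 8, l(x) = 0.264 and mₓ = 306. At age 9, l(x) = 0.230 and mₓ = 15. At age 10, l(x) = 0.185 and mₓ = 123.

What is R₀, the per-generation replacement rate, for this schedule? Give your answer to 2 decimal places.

661.75

R₀ = Σ l(x) mₓ:
  age 4: 0.755 × 434 = 327.6700
  age 5: 0.605 × 177 = 107.0850
  age 6: 0.471 × 206 = 97.0260
  age 7: 0.359 × 64 = 22.9760
  age 8: 0.264 × 306 = 80.7840
  age 9: 0.230 × 15 = 3.4500
  age 10: 0.185 × 123 = 22.7550
R₀ = 327.6700 + 107.0850 + 97.0260 + 22.9760 + 80.7840 + 3.4500 + 22.7550 = 661.7460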